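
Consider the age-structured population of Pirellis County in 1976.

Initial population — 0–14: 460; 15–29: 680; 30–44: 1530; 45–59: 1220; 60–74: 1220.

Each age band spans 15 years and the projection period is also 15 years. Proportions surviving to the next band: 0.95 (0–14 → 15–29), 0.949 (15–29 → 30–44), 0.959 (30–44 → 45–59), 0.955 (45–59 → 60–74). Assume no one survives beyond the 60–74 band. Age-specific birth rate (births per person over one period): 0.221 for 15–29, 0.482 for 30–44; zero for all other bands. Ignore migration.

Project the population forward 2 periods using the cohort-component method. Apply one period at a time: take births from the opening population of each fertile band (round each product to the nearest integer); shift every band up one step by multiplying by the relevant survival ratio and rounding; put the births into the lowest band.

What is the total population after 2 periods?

Period 1.
Births: 680 × 0.221 = 150  |  1530 × 0.482 = 737 → 887
15–29: 460 × 0.95 = 437
30–44: 680 × 0.949 = 645
45–59: 1530 × 0.959 = 1467
60–74: 1220 × 0.955 = 1165
Population now: 0–14=887, 15–29=437, 30–44=645, 45–59=1467, 60–74=1165
Period 2.
Births: 437 × 0.221 = 97  |  645 × 0.482 = 311 → 408
15–29: 887 × 0.95 = 843
30–44: 437 × 0.949 = 415
45–59: 645 × 0.959 = 619
60–74: 1467 × 0.955 = 1401
Population now: 0–14=408, 15–29=843, 30–44=415, 45–59=619, 60–74=1401
Total after period 2: 408 + 843 + 415 + 619 + 1401 = 3686

3686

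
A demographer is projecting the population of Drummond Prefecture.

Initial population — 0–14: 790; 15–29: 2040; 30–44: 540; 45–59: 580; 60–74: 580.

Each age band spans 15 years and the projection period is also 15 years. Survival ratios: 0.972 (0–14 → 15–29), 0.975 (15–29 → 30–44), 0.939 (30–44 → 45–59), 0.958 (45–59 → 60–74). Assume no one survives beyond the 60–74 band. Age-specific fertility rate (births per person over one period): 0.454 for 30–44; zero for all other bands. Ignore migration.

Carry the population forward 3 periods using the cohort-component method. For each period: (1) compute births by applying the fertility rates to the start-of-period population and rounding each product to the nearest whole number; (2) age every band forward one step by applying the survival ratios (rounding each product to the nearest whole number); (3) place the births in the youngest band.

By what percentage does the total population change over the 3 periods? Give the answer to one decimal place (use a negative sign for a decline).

Let band 1 be 0–14 through band 5 = 60–74.
Period 1.
Births: 540 × 0.454 = 245
Band 2: 790 × 0.972 = 768
Band 3: 2040 × 0.975 = 1989
Band 4: 540 × 0.939 = 507
Band 5: 580 × 0.958 = 556
→ [245, 768, 1989, 507, 556]
Period 2.
Births: 1989 × 0.454 = 903
Band 2: 245 × 0.972 = 238
Band 3: 768 × 0.975 = 749
Band 4: 1989 × 0.939 = 1868
Band 5: 507 × 0.958 = 486
→ [903, 238, 749, 1868, 486]
Period 3.
Births: 749 × 0.454 = 340
Band 2: 903 × 0.972 = 878
Band 3: 238 × 0.975 = 232
Band 4: 749 × 0.939 = 703
Band 5: 1868 × 0.958 = 1790
→ [340, 878, 232, 703, 1790]
Total: 4530 → 3943; change = -587; percentage change = -13.0%

-13.0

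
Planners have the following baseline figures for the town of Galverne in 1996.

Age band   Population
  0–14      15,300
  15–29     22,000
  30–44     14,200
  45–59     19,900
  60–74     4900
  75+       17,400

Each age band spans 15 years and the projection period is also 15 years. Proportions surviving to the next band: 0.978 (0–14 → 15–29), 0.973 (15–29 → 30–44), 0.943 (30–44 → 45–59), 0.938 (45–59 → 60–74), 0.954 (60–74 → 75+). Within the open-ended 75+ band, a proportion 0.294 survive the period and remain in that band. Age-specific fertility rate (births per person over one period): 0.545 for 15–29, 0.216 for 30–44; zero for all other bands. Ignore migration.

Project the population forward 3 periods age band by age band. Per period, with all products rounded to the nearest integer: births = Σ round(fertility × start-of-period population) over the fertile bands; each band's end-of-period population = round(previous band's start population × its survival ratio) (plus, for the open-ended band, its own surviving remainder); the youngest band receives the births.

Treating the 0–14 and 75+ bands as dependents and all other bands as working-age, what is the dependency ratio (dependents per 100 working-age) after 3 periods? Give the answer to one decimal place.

Period 1:
Births: 22000 × 0.545 = 11990 ; 14200 × 0.216 = 3067 ⇒ total 15057
15–29: 15300 × 0.978 = 14963
30–44: 22000 × 0.973 = 21406
45–59: 14200 × 0.943 = 13391
60–74: 19900 × 0.938 = 18666
75+: 4900 × 0.954 + 17400 × 0.294 = 4675 + 5116 = 9791
Population now: 0–14=15057, 15–29=14963, 30–44=21406, 45–59=13391, 60–74=18666, 75+=9791
Period 2:
Births: 14963 × 0.545 = 8155 ; 21406 × 0.216 = 4624 ⇒ total 12779
15–29: 15057 × 0.978 = 14726
30–44: 14963 × 0.973 = 14559
45–59: 21406 × 0.943 = 20186
60–74: 13391 × 0.938 = 12561
75+: 18666 × 0.954 + 9791 × 0.294 = 17807 + 2879 = 20686
Population now: 0–14=12779, 15–29=14726, 30–44=14559, 45–59=20186, 60–74=12561, 75+=20686
Period 3:
Births: 14726 × 0.545 = 8026 ; 14559 × 0.216 = 3145 ⇒ total 11171
15–29: 12779 × 0.978 = 12498
30–44: 14726 × 0.973 = 14328
45–59: 14559 × 0.943 = 13729
60–74: 20186 × 0.938 = 18934
75+: 12561 × 0.954 + 20686 × 0.294 = 11983 + 6082 = 18065
Population now: 0–14=11171, 15–29=12498, 30–44=14328, 45–59=13729, 60–74=18934, 75+=18065
Dependents (band 0–14 + band 75+) = 11171 + 18065 = 29236; working-age = 59489; ratio = 29236/59489 × 100 = 49.1

49.1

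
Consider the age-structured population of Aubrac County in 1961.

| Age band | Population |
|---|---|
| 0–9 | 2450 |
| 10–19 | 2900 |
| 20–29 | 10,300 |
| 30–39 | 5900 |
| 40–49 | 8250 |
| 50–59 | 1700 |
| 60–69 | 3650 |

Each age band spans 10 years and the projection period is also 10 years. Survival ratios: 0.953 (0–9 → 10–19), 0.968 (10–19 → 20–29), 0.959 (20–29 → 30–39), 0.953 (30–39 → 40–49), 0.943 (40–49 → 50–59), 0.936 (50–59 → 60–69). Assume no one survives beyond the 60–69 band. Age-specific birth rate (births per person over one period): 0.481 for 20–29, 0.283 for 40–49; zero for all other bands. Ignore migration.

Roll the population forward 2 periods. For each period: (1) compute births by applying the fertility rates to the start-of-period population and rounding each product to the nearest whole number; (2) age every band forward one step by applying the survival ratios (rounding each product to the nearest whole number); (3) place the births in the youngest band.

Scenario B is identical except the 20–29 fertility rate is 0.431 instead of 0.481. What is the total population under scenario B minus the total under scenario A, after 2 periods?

(Bands numbered youngest = 1 to oldest = 7.)
— Period 1 —
Births: 10300 * 0.481 = 4954  |  8250 * 0.283 = 2335 — total 7289
Band 2: 2450 * 0.953 = 2335
Band 3: 2900 * 0.968 = 2807
Band 4: 10300 * 0.959 = 9878
Band 5: 5900 * 0.953 = 5623
Band 6: 8250 * 0.943 = 7780
Band 7: 1700 * 0.936 = 1591
Population now: 0–9=7289, 10–19=2335, 20–29=2807, 30–39=9878, 40–49=5623, 50–59=7780, 60–69=1591
— Period 2 —
Births: 2807 * 0.481 = 1350  |  5623 * 0.283 = 1591 — total 2941
Band 2: 7289 * 0.953 = 6946
Band 3: 2335 * 0.968 = 2260
Band 4: 2807 * 0.959 = 2692
Band 5: 9878 * 0.953 = 9414
Band 6: 5623 * 0.943 = 5302
Band 7: 7780 * 0.936 = 7282
Population now: 0–9=2941, 10–19=6946, 20–29=2260, 30–39=2692, 40–49=9414, 50–59=5302, 60–69=7282
Scenario A total after 2 periods: 36837
Scenario B projection —
— Period 1 —
Births: 10300 * 0.431 = 4439  |  8250 * 0.283 = 2335 — total 6774
Band 2: 2450 * 0.953 = 2335
Band 3: 2900 * 0.968 = 2807
Band 4: 10300 * 0.959 = 9878
Band 5: 5900 * 0.953 = 5623
Band 6: 8250 * 0.943 = 7780
Band 7: 1700 * 0.936 = 1591
Population now: 0–9=6774, 10–19=2335, 20–29=2807, 30–39=9878, 40–49=5623, 50–59=7780, 60–69=1591
— Period 2 —
Births: 2807 * 0.431 = 1210  |  5623 * 0.283 = 1591 — total 2801
Band 2: 6774 * 0.953 = 6456
Band 3: 2335 * 0.968 = 2260
Band 4: 2807 * 0.959 = 2692
Band 5: 9878 * 0.953 = 9414
Band 6: 5623 * 0.943 = 5302
Band 7: 7780 * 0.936 = 7282
Population now: 0–9=2801, 10–19=6456, 20–29=2260, 30–39=2692, 40–49=9414, 50–59=5302, 60–69=7282
Scenario B total after 2 periods: 36207
Difference B − A = 36207 − 36837 = -630

-630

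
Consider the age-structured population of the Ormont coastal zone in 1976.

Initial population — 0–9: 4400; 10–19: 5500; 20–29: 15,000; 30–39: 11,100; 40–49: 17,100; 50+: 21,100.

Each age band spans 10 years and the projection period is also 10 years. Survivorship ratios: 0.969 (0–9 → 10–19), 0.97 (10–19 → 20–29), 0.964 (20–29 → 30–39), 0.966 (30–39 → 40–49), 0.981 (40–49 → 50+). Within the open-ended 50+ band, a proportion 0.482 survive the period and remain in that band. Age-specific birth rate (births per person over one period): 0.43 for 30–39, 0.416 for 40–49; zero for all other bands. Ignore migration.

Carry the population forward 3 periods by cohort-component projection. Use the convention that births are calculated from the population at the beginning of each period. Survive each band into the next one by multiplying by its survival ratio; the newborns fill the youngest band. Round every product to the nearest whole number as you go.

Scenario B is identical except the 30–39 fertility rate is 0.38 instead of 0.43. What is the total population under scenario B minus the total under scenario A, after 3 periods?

Call the bands 1 to 6, youngest first.
Period 1:
Births: 11100 * 0.43 = 4773 ; 17100 * 0.416 = 7114 → 11887
Band 2: 4400 * 0.969 = 4264
Band 3: 5500 * 0.97 = 5335
Band 4: 15000 * 0.964 = 14460
Band 5: 11100 * 0.966 = 10723
Band 6: 17100 * 0.981 + 21100 * 0.482 = 16775 + 10170 = 26945
Giving 11887 / 4264 / 5335 / 14460 / 10723 / 26945.
Period 2:
Births: 14460 * 0.43 = 6218 ; 10723 * 0.416 = 4461 → 10679
Band 2: 11887 * 0.969 = 11519
Band 3: 4264 * 0.97 = 4136
Band 4: 5335 * 0.964 = 5143
Band 5: 14460 * 0.966 = 13968
Band 6: 10723 * 0.981 + 26945 * 0.482 = 10519 + 12987 = 23506
Giving 10679 / 11519 / 4136 / 5143 / 13968 / 23506.
Period 3:
Births: 5143 * 0.43 = 2211 ; 13968 * 0.416 = 5811 → 8022
Band 2: 10679 * 0.969 = 10348
Band 3: 11519 * 0.97 = 11173
Band 4: 4136 * 0.964 = 3987
Band 5: 5143 * 0.966 = 4968
Band 6: 13968 * 0.981 + 23506 * 0.482 = 13703 + 11330 = 25033
Giving 8022 / 10348 / 11173 / 3987 / 4968 / 25033.
Scenario A total after 3 periods: 63531
Scenario B projection —
Period 1:
Births: 11100 * 0.38 = 4218 ; 17100 * 0.416 = 7114 → 11332
Band 2: 4400 * 0.969 = 4264
Band 3: 5500 * 0.97 = 5335
Band 4: 15000 * 0.964 = 14460
Band 5: 11100 * 0.966 = 10723
Band 6: 17100 * 0.981 + 21100 * 0.482 = 16775 + 10170 = 26945
Giving 11332 / 4264 / 5335 / 14460 / 10723 / 26945.
Period 2:
Births: 14460 * 0.38 = 5495 ; 10723 * 0.416 = 4461 → 9956
Band 2: 11332 * 0.969 = 10981
Band 3: 4264 * 0.97 = 4136
Band 4: 5335 * 0.964 = 5143
Band 5: 14460 * 0.966 = 13968
Band 6: 10723 * 0.981 + 26945 * 0.482 = 10519 + 12987 = 23506
Giving 9956 / 10981 / 4136 / 5143 / 13968 / 23506.
Period 3:
Births: 5143 * 0.38 = 1954 ; 13968 * 0.416 = 5811 → 7765
Band 2: 9956 * 0.969 = 9647
Band 3: 10981 * 0.97 = 10652
Band 4: 4136 * 0.964 = 3987
Band 5: 5143 * 0.966 = 4968
Band 6: 13968 * 0.981 + 23506 * 0.482 = 13703 + 11330 = 25033
Giving 7765 / 9647 / 10652 / 3987 / 4968 / 25033.
Scenario B total after 3 periods: 62052
Difference B − A = 62052 − 63531 = -1479

-1479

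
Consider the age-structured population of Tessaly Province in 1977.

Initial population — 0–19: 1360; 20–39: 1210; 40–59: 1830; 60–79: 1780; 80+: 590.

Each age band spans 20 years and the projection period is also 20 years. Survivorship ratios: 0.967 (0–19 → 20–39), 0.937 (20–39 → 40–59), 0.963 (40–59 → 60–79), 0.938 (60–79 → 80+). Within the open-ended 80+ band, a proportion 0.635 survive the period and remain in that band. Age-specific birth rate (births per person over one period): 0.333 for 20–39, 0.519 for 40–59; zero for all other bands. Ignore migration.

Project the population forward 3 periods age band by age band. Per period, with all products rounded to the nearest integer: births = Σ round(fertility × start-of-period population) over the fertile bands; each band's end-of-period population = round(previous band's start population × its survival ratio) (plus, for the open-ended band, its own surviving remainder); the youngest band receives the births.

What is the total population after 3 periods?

7379

Period 1.
Births: 1210 × 0.333 = 403 ; 1830 × 0.519 = 950 — total 1353
20–39: 1360 × 0.967 = 1315
40–59: 1210 × 0.937 = 1134
60–79: 1830 × 0.963 = 1762
80+: 1780 × 0.938 + 590 × 0.635 = 1670 + 375 = 2045
→ [1353, 1315, 1134, 1762, 2045]
Period 2.
Births: 1315 × 0.333 = 438 ; 1134 × 0.519 = 589 — total 1027
20–39: 1353 × 0.967 = 1308
40–59: 1315 × 0.937 = 1232
60–79: 1134 × 0.963 = 1092
80+: 1762 × 0.938 + 2045 × 0.635 = 1653 + 1299 = 2952
→ [1027, 1308, 1232, 1092, 2952]
Period 3.
Births: 1308 × 0.333 = 436 ; 1232 × 0.519 = 639 — total 1075
20–39: 1027 × 0.967 = 993
40–59: 1308 × 0.937 = 1226
60–79: 1232 × 0.963 = 1186
80+: 1092 × 0.938 + 2952 × 0.635 = 1024 + 1875 = 2899
→ [1075, 993, 1226, 1186, 2899]
Total after period 3: 1075 + 993 + 1226 + 1186 + 2899 = 7379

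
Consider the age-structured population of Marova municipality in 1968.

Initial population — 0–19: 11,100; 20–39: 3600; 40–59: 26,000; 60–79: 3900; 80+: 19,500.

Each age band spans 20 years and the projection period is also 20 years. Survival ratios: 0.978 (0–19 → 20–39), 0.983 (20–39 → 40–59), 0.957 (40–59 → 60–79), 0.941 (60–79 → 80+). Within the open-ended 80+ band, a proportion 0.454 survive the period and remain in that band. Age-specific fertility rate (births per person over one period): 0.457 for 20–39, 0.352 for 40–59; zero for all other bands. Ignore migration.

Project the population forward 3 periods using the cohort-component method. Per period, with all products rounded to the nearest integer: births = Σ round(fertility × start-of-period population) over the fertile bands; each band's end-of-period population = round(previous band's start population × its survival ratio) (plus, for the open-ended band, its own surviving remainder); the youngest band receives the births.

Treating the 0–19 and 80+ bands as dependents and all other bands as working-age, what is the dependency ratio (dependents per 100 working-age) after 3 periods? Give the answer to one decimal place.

(Bands numbered youngest = 1 to oldest = 5.)
After projecting period 1:
Births: 3600 * 0.457 = 1645, 26000 * 0.352 = 9152 → 10797
Band 2: 11100 * 0.978 = 10856
Band 3: 3600 * 0.983 = 3539
Band 4: 26000 * 0.957 = 24882
Band 5: 3900 * 0.941 + 19500 * 0.454 = 3670 + 8853 = 12523
End of period: [10797, 10856, 3539, 24882, 12523]
After projecting period 2:
Births: 10856 * 0.457 = 4961, 3539 * 0.352 = 1246 → 6207
Band 2: 10797 * 0.978 = 10559
Band 3: 10856 * 0.983 = 10671
Band 4: 3539 * 0.957 = 3387
Band 5: 24882 * 0.941 + 12523 * 0.454 = 23414 + 5685 = 29099
End of period: [6207, 10559, 10671, 3387, 29099]
After projecting period 3:
Births: 10559 * 0.457 = 4825, 10671 * 0.352 = 3756 → 8581
Band 2: 6207 * 0.978 = 6070
Band 3: 10559 * 0.983 = 10379
Band 4: 10671 * 0.957 = 10212
Band 5: 3387 * 0.941 + 29099 * 0.454 = 3187 + 13211 = 16398
End of period: [8581, 6070, 10379, 10212, 16398]
Dependents (band 0–19 + band 80+) = 8581 + 16398 = 24979; working-age = 26661; ratio = 24979/26661 × 100 = 93.7

93.7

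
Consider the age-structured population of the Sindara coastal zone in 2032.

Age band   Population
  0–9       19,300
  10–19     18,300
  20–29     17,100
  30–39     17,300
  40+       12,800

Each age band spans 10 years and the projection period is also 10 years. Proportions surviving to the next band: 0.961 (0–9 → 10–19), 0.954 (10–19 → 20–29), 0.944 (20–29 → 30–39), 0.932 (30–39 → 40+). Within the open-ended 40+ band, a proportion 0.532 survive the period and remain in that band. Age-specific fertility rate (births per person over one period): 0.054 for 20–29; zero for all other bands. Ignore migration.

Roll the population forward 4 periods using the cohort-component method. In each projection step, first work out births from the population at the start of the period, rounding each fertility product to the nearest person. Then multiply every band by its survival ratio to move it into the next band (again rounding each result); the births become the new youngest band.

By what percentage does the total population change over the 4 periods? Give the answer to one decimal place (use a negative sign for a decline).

Period 1.
Births: 17100 * 0.054 = 923
10–19: 19300 * 0.961 = 18547
20–29: 18300 * 0.954 = 17458
30–39: 17100 * 0.944 = 16142
40+: 17300 * 0.932 + 12800 * 0.532 = 16124 + 6810 = 22934
Giving 923 / 18547 / 17458 / 16142 / 22934.
Period 2.
Births: 17458 * 0.054 = 943
10–19: 923 * 0.961 = 887
20–29: 18547 * 0.954 = 17694
30–39: 17458 * 0.944 = 16480
40+: 16142 * 0.932 + 22934 * 0.532 = 15044 + 12201 = 27245
Giving 943 / 887 / 17694 / 16480 / 27245.
Period 3.
Births: 17694 * 0.054 = 955
10–19: 943 * 0.961 = 906
20–29: 887 * 0.954 = 846
30–39: 17694 * 0.944 = 16703
40+: 16480 * 0.932 + 27245 * 0.532 = 15359 + 14494 = 29853
Giving 955 / 906 / 846 / 16703 / 29853.
Period 4.
Births: 846 * 0.054 = 46
10–19: 955 * 0.961 = 918
20–29: 906 * 0.954 = 864
30–39: 846 * 0.944 = 799
40+: 16703 * 0.932 + 29853 * 0.532 = 15567 + 15882 = 31449
Giving 46 / 918 / 864 / 799 / 31449.
Total: 84800 → 34076; change = -50724; percentage change = -59.8%

-59.8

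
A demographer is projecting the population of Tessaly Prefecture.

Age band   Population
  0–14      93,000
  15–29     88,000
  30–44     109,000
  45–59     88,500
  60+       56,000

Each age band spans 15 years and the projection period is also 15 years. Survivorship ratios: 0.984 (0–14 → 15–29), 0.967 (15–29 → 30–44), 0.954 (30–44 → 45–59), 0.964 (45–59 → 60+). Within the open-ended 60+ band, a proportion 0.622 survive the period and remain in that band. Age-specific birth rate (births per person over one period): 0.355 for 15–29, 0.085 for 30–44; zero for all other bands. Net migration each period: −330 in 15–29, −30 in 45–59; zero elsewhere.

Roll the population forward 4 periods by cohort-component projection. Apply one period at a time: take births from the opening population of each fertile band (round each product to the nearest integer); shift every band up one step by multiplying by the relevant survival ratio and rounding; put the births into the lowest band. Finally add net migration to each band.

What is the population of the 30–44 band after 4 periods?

37364

(Bands numbered youngest = 1 to oldest = 5.)
[period 1]
Births: 88000 × 0.355 = 31240 ; 109000 × 0.085 = 9265 — total 40505
Band 2: 93000 × 0.984 = 91512
Band 3: 88000 × 0.967 = 85096
Band 4: 109000 × 0.954 = 103986
Band 5: 88500 × 0.964 + 56000 × 0.622 = 85314 + 34832 = 120146
Net migration: Band 2 − 330 → 91182; Band 4 − 30 → 103956
Population now: 0–14=40505, 15–29=91182, 30–44=85096, 45–59=103956, 60+=120146
[period 2]
Births: 91182 × 0.355 = 32370 ; 85096 × 0.085 = 7233 — total 39603
Band 2: 40505 × 0.984 = 39857
Band 3: 91182 × 0.967 = 88173
Band 4: 85096 × 0.954 = 81182
Band 5: 103956 × 0.964 + 120146 × 0.622 = 100214 + 74731 = 174945
Net migration: Band 2 − 330 → 39527; Band 4 − 30 → 81152
Population now: 0–14=39603, 15–29=39527, 30–44=88173, 45–59=81152, 60+=174945
[period 3]
Births: 39527 × 0.355 = 14032 ; 88173 × 0.085 = 7495 — total 21527
Band 2: 39603 × 0.984 = 38969
Band 3: 39527 × 0.967 = 38223
Band 4: 88173 × 0.954 = 84117
Band 5: 81152 × 0.964 + 174945 × 0.622 = 78231 + 108816 = 187047
Net migration: Band 2 − 330 → 38639; Band 4 − 30 → 84087
Population now: 0–14=21527, 15–29=38639, 30–44=38223, 45–59=84087, 60+=187047
[period 4]
Births: 38639 × 0.355 = 13717 ; 38223 × 0.085 = 3249 — total 16966
Band 2: 21527 × 0.984 = 21183
Band 3: 38639 × 0.967 = 37364
Band 4: 38223 × 0.954 = 36465
Band 5: 84087 × 0.964 + 187047 × 0.622 = 81060 + 116343 = 197403
Net migration: Band 2 − 330 → 20853; Band 4 − 30 → 36435
Population now: 0–14=16966, 15–29=20853, 30–44=37364, 45–59=36435, 60+=197403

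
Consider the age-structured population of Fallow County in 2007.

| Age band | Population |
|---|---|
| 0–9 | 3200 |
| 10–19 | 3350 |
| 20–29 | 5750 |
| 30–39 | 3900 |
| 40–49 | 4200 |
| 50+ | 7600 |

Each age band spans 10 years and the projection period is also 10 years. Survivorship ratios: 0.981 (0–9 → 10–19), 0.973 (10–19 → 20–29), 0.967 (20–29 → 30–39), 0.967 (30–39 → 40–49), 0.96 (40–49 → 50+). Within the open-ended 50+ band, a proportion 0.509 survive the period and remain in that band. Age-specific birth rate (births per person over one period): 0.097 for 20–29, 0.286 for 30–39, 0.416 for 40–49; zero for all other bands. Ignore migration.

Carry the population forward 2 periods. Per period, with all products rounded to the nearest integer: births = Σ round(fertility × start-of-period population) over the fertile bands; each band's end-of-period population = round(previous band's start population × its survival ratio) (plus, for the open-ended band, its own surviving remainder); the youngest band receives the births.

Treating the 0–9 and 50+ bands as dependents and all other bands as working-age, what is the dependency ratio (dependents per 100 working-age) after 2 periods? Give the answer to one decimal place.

74.4

After projecting period 1:
Births: 5750 × 0.097 = 558 ; 3900 × 0.286 = 1115 ; 4200 × 0.416 = 1747 → 3420
10–19: 3200 × 0.981 = 3139
20–29: 3350 × 0.973 = 3260
30–39: 5750 × 0.967 = 5560
40–49: 3900 × 0.967 = 3771
50+: 4200 × 0.96 + 7600 × 0.509 = 4032 + 3868 = 7900
Giving 3420 / 3139 / 3260 / 5560 / 3771 / 7900.
After projecting period 2:
Births: 3260 × 0.097 = 316 ; 5560 × 0.286 = 1590 ; 3771 × 0.416 = 1569 → 3475
10–19: 3420 × 0.981 = 3355
20–29: 3139 × 0.973 = 3054
30–39: 3260 × 0.967 = 3152
40–49: 5560 × 0.967 = 5377
50+: 3771 × 0.96 + 7900 × 0.509 = 3620 + 4021 = 7641
Giving 3475 / 3355 / 3054 / 3152 / 5377 / 7641.
Dependents (band 0–9 + band 50+) = 3475 + 7641 = 11116; working-age = 14938; ratio = 11116/14938 × 100 = 74.4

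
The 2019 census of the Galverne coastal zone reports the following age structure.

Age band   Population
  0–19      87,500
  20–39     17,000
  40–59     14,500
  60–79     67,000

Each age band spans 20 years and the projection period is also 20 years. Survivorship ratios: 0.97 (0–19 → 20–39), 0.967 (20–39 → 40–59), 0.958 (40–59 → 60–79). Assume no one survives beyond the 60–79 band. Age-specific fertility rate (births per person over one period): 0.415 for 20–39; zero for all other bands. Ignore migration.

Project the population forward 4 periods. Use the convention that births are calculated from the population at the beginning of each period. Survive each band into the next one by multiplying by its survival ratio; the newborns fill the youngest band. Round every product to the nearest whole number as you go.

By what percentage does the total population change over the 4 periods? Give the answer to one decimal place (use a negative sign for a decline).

Let band 1 be 0–19 through band 4 = 60–79.
Period 1.
Births: 17000 × 0.415 = 7055
Band 2: 87500 × 0.97 = 84875
Band 3: 17000 × 0.967 = 16439
Band 4: 14500 × 0.958 = 13891
End of period: [7055, 84875, 16439, 13891]
Period 2.
Births: 84875 × 0.415 = 35223
Band 2: 7055 × 0.97 = 6843
Band 3: 84875 × 0.967 = 82074
Band 4: 16439 × 0.958 = 15749
End of period: [35223, 6843, 82074, 15749]
Period 3.
Births: 6843 × 0.415 = 2840
Band 2: 35223 × 0.97 = 34166
Band 3: 6843 × 0.967 = 6617
Band 4: 82074 × 0.958 = 78627
End of period: [2840, 34166, 6617, 78627]
Period 4.
Births: 34166 × 0.415 = 14179
Band 2: 2840 × 0.97 = 2755
Band 3: 34166 × 0.967 = 33039
Band 4: 6617 × 0.958 = 6339
End of period: [14179, 2755, 33039, 6339]
Total: 186000 → 56312; change = -129688; percentage change = -69.7%

-69.7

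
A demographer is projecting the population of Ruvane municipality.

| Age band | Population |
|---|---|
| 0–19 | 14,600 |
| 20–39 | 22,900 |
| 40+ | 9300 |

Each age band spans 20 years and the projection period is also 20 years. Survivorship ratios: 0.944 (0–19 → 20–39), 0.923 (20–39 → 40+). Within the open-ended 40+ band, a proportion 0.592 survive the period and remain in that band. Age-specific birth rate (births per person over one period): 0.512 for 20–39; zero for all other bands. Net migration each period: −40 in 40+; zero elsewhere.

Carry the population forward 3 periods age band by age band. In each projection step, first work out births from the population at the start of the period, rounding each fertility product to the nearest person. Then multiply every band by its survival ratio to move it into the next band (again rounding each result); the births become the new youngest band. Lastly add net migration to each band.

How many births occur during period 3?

(Bands numbered youngest = 1 to oldest = 3.)
After projecting period 1:
Births: 22900 * 0.512 = 11725
Band 2: 14600 * 0.944 = 13782
Band 3: 22900 * 0.923 + 9300 * 0.592 = 21137 + 5506 = 26643
Net migration: Band 3 − 40 → 26603
End of period: [11725, 13782, 26603]
After projecting period 2:
Births: 13782 * 0.512 = 7056
Band 2: 11725 * 0.944 = 11068
Band 3: 13782 * 0.923 + 26603 * 0.592 = 12721 + 15749 = 28470
Net migration: Band 3 − 40 → 28430
End of period: [7056, 11068, 28430]
After projecting period 3:
Births: 11068 * 0.512 = 5667
Band 2: 7056 * 0.944 = 6661
Band 3: 11068 * 0.923 + 28430 * 0.592 = 10216 + 16831 = 27047
Net migration: Band 3 − 40 → 27007
End of period: [5667, 6661, 27007]

5667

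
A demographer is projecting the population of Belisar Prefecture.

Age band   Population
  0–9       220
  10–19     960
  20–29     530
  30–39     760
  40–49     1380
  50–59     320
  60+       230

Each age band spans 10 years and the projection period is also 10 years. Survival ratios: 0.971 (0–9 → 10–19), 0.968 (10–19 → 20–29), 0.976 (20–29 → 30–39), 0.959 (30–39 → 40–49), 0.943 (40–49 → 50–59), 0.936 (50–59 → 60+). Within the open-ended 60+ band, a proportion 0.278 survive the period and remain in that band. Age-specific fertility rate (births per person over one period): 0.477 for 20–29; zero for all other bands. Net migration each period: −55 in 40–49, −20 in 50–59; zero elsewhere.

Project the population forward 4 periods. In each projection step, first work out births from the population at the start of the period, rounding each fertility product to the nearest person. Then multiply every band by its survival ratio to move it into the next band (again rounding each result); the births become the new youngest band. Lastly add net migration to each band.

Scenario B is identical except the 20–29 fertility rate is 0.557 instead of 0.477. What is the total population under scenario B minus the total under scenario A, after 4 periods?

164

[period 1]
Births: 530 × 0.477 = 253
10–19: 220 × 0.971 = 214
20–29: 960 × 0.968 = 929
30–39: 530 × 0.976 = 517
40–49: 760 × 0.959 = 729
50–59: 1380 × 0.943 = 1301
60+: 320 × 0.936 + 230 × 0.278 = 300 + 64 = 364
Net migration: 40–49 − 55 → 674; 50–59 − 20 → 1281
Population now: 0–9=253, 10–19=214, 20–29=929, 30–39=517, 40–49=674, 50–59=1281, 60+=364
[period 2]
Births: 929 × 0.477 = 443
10–19: 253 × 0.971 = 246
20–29: 214 × 0.968 = 207
30–39: 929 × 0.976 = 907
40–49: 517 × 0.959 = 496
50–59: 674 × 0.943 = 636
60+: 1281 × 0.936 + 364 × 0.278 = 1199 + 101 = 1300
Net migration: 40–49 − 55 → 441; 50–59 − 20 → 616
Population now: 0–9=443, 10–19=246, 20–29=207, 30–39=907, 40–49=441, 50–59=616, 60+=1300
[period 3]
Births: 207 × 0.477 = 99
10–19: 443 × 0.971 = 430
20–29: 246 × 0.968 = 238
30–39: 207 × 0.976 = 202
40–49: 907 × 0.959 = 870
50–59: 441 × 0.943 = 416
60+: 616 × 0.936 + 1300 × 0.278 = 577 + 361 = 938
Net migration: 40–49 − 55 → 815; 50–59 − 20 → 396
Population now: 0–9=99, 10–19=430, 20–29=238, 30–39=202, 40–49=815, 50–59=396, 60+=938
[period 4]
Births: 238 × 0.477 = 114
10–19: 99 × 0.971 = 96
20–29: 430 × 0.968 = 416
30–39: 238 × 0.976 = 232
40–49: 202 × 0.959 = 194
50–59: 815 × 0.943 = 769
60+: 396 × 0.936 + 938 × 0.278 = 371 + 261 = 632
Net migration: 40–49 − 55 → 139; 50–59 − 20 → 749
Population now: 0–9=114, 10–19=96, 20–29=416, 30–39=232, 40–49=139, 50–59=749, 60+=632
Scenario A total after 4 periods: 2378
Scenario B projection —
[period 1]
Births: 530 × 0.557 = 295
10–19: 220 × 0.971 = 214
20–29: 960 × 0.968 = 929
30–39: 530 × 0.976 = 517
40–49: 760 × 0.959 = 729
50–59: 1380 × 0.943 = 1301
60+: 320 × 0.936 + 230 × 0.278 = 300 + 64 = 364
Net migration: 40–49 − 55 → 674; 50–59 − 20 → 1281
Population now: 0–9=295, 10–19=214, 20–29=929, 30–39=517, 40–49=674, 50–59=1281, 60+=364
[period 2]
Births: 929 × 0.557 = 517
10–19: 295 × 0.971 = 286
20–29: 214 × 0.968 = 207
30–39: 929 × 0.976 = 907
40–49: 517 × 0.959 = 496
50–59: 674 × 0.943 = 636
60+: 1281 × 0.936 + 364 × 0.278 = 1199 + 101 = 1300
Net migration: 40–49 − 55 → 441; 50–59 − 20 → 616
Population now: 0–9=517, 10–19=286, 20–29=207, 30–39=907, 40–49=441, 50–59=616, 60+=1300
[period 3]
Births: 207 × 0.557 = 115
10–19: 517 × 0.971 = 502
20–29: 286 × 0.968 = 277
30–39: 207 × 0.976 = 202
40–49: 907 × 0.959 = 870
50–59: 441 × 0.943 = 416
60+: 616 × 0.936 + 1300 × 0.278 = 577 + 361 = 938
Net migration: 40–49 − 55 → 815; 50–59 − 20 → 396
Population now: 0–9=115, 10–19=502, 20–29=277, 30–39=202, 40–49=815, 50–59=396, 60+=938
[period 4]
Births: 277 × 0.557 = 154
10–19: 115 × 0.971 = 112
20–29: 502 × 0.968 = 486
30–39: 277 × 0.976 = 270
40–49: 202 × 0.959 = 194
50–59: 815 × 0.943 = 769
60+: 396 × 0.936 + 938 × 0.278 = 371 + 261 = 632
Net migration: 40–49 − 55 → 139; 50–59 − 20 → 749
Population now: 0–9=154, 10–19=112, 20–29=486, 30–39=270, 40–49=139, 50–59=749, 60+=632
Scenario B total after 4 periods: 2542
Difference B − A = 2542 − 2378 = 164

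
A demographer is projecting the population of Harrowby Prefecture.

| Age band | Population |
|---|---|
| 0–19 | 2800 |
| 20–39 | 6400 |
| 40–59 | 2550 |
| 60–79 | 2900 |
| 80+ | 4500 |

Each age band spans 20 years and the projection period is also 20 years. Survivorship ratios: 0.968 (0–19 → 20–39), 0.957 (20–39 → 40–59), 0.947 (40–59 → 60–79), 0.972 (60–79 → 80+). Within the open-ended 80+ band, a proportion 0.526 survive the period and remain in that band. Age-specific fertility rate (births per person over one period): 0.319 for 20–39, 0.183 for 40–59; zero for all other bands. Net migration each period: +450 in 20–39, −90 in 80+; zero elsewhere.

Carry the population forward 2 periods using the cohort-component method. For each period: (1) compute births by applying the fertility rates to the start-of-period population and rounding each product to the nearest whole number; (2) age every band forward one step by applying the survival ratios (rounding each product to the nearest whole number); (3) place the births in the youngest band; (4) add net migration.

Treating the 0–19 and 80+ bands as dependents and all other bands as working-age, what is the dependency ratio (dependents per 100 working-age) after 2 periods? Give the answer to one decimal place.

(Bands numbered youngest = 1 to oldest = 5.)
[period 1]
Births: 6400 × 0.319 = 2042 ; 2550 × 0.183 = 467 — total 2509
Band 2: 2800 × 0.968 = 2710
Band 3: 6400 × 0.957 = 6125
Band 4: 2550 × 0.947 = 2415
Band 5: 2900 × 0.972 + 4500 × 0.526 = 2819 + 2367 = 5186
Net migration: Band 2 + 450 → 3160; Band 5 − 90 → 5096
End of period: [2509, 3160, 6125, 2415, 5096]
[period 2]
Births: 3160 × 0.319 = 1008 ; 6125 × 0.183 = 1121 — total 2129
Band 2: 2509 × 0.968 = 2429
Band 3: 3160 × 0.957 = 3024
Band 4: 6125 × 0.947 = 5800
Band 5: 2415 × 0.972 + 5096 × 0.526 = 2347 + 2680 = 5027
Net migration: Band 2 + 450 → 2879; Band 5 − 90 → 4937
End of period: [2129, 2879, 3024, 5800, 4937]
Dependents (band 0–19 + band 80+) = 2129 + 4937 = 7066; working-age = 11703; ratio = 7066/11703 × 100 = 60.4

60.4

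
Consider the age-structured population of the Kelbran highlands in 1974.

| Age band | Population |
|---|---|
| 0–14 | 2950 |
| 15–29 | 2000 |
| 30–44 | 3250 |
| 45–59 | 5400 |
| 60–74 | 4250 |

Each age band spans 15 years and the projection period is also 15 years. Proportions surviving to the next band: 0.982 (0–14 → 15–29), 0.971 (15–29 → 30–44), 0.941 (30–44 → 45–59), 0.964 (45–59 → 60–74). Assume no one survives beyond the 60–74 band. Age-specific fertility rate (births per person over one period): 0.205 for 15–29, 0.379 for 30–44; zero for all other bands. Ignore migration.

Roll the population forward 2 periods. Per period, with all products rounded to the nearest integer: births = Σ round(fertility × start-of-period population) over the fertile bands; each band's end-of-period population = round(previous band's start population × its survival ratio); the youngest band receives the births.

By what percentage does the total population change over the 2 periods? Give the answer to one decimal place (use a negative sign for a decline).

Period 1.
Births: 2000 × 0.205 = 410  |  3250 × 0.379 = 1232 — total 1642
15–29: 2950 × 0.982 = 2897
30–44: 2000 × 0.971 = 1942
45–59: 3250 × 0.941 = 3058
60–74: 5400 × 0.964 = 5206
Population now: 0–14=1642, 15–29=2897, 30–44=1942, 45–59=3058, 60–74=5206
Period 2.
Births: 2897 × 0.205 = 594  |  1942 × 0.379 = 736 — total 1330
15–29: 1642 × 0.982 = 1612
30–44: 2897 × 0.971 = 2813
45–59: 1942 × 0.941 = 1827
60–74: 3058 × 0.964 = 2948
Population now: 0–14=1330, 15–29=1612, 30–44=2813, 45–59=1827, 60–74=2948
Total: 17850 → 10530; change = -7320; percentage change = -41.0%

-41.0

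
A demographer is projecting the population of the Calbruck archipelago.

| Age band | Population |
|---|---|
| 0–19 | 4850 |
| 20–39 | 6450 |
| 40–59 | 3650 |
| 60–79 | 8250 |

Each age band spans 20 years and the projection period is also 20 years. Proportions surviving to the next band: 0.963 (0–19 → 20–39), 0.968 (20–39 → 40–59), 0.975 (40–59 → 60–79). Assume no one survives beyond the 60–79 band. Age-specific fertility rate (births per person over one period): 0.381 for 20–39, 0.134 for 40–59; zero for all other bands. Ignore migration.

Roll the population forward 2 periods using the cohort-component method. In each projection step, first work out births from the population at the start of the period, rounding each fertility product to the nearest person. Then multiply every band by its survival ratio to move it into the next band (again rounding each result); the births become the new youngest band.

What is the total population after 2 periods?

— Period 1 —
Births: 6450 × 0.381 = 2457, 3650 × 0.134 = 489 — total 2946
20–39: 4850 × 0.963 = 4671
40–59: 6450 × 0.968 = 6244
60–79: 3650 × 0.975 = 3559
Giving 2946 / 4671 / 6244 / 3559.
— Period 2 —
Births: 4671 × 0.381 = 1780, 6244 × 0.134 = 837 — total 2617
20–39: 2946 × 0.963 = 2837
40–59: 4671 × 0.968 = 4522
60–79: 6244 × 0.975 = 6088
Giving 2617 / 2837 / 4522 / 6088.
Total after period 2: 2617 + 2837 + 4522 + 6088 = 16064

16064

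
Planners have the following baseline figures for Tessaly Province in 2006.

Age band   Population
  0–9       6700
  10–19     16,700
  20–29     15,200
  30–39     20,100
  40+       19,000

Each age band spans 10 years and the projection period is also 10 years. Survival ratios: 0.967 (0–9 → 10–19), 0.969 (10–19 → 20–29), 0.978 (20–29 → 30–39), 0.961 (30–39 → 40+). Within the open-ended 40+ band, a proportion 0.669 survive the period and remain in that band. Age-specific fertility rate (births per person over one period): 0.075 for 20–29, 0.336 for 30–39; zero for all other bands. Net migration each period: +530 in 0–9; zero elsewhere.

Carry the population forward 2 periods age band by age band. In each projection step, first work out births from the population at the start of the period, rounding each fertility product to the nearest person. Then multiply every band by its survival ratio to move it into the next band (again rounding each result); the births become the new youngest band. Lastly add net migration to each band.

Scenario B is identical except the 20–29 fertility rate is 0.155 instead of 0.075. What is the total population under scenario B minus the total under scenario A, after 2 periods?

2470

Numbering the groups 1..5 from youngest to oldest:
Period 1.
Births: 15200 × 0.075 = 1140, 20100 × 0.336 = 6754 ⇒ total 7894
Group 2: 6700 × 0.967 = 6479
Group 3: 16700 × 0.969 = 16182
Group 4: 15200 × 0.978 = 14866
Group 5: 20100 × 0.961 + 19000 × 0.669 = 19316 + 12711 = 32027
Net migration: Group 1 + 530 → 8424
Population now: 0–9=8424, 10–19=6479, 20–29=16182, 30–39=14866, 40+=32027
Period 2.
Births: 16182 × 0.075 = 1214, 14866 × 0.336 = 4995 ⇒ total 6209
Group 2: 8424 × 0.967 = 8146
Group 3: 6479 × 0.969 = 6278
Group 4: 16182 × 0.978 = 15826
Group 5: 14866 × 0.961 + 32027 × 0.669 = 14286 + 21426 = 35712
Net migration: Group 1 + 530 → 6739
Population now: 0–9=6739, 10–19=8146, 20–29=6278, 30–39=15826, 40+=35712
Scenario A total after 2 periods: 72701
Scenario B projection —
Period 1.
Births: 15200 × 0.155 = 2356, 20100 × 0.336 = 6754 ⇒ total 9110
Group 2: 6700 × 0.967 = 6479
Group 3: 16700 × 0.969 = 16182
Group 4: 15200 × 0.978 = 14866
Group 5: 20100 × 0.961 + 19000 × 0.669 = 19316 + 12711 = 32027
Net migration: Group 1 + 530 → 9640
Population now: 0–9=9640, 10–19=6479, 20–29=16182, 30–39=14866, 40+=32027
Period 2.
Births: 16182 × 0.155 = 2508, 14866 × 0.336 = 4995 ⇒ total 7503
Group 2: 9640 × 0.967 = 9322
Group 3: 6479 × 0.969 = 6278
Group 4: 16182 × 0.978 = 15826
Group 5: 14866 × 0.961 + 32027 × 0.669 = 14286 + 21426 = 35712
Net migration: Group 1 + 530 → 8033
Population now: 0–9=8033, 10–19=9322, 20–29=6278, 30–39=15826, 40+=35712
Scenario B total after 2 periods: 75171
Difference B − A = 75171 − 72701 = 2470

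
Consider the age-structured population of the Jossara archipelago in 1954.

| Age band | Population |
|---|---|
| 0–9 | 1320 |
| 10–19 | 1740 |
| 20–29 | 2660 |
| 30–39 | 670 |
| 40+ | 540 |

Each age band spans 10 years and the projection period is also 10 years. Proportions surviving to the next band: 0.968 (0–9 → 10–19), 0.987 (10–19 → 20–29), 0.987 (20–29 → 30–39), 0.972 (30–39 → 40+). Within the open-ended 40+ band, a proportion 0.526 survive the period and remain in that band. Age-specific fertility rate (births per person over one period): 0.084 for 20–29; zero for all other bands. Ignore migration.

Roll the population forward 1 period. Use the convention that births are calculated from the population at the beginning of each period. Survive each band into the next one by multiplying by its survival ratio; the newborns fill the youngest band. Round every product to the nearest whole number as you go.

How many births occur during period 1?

223

Call the groups 1 to 5, youngest first.
— Period 1 —
Births: 2660 × 0.084 = 223
Group 2: 1320 × 0.968 = 1278
Group 3: 1740 × 0.987 = 1717
Group 4: 2660 × 0.987 = 2625
Group 5: 670 × 0.972 + 540 × 0.526 = 651 + 284 = 935
Population now: 0–9=223, 10–19=1278, 20–29=1717, 30–39=2625, 40+=935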